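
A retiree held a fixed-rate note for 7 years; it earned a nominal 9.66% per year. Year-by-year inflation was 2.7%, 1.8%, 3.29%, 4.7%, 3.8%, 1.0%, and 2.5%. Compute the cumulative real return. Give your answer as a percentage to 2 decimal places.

56.95%

Cumulative inflation factor: 1.027 × 1.018 × 1.0329 × 1.047 × 1.038 × 1.010 × 1.025 ≈ 1.21497.
Nominal growth factor: 1.90694. Real growth factor = 1.90694 / 1.21497 ≈ 1.56954.
Total real return ≈ 56.9538%.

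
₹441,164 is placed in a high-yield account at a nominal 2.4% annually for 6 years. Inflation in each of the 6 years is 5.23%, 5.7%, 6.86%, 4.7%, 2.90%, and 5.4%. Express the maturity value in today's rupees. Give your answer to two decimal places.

Nominal value at maturity: ₹441,164 × (1 + 2.4%)^6 ≈ ₹508,627.46.
Price-level factor over 6 years: 1.0523 × 1.057 × 1.0686 × 1.047 × 1.0290 × 1.054 ≈ 1.3496849179.
Dividing the nominal maturity value by the price-level factor gives the value in today's money.

₹376,849.04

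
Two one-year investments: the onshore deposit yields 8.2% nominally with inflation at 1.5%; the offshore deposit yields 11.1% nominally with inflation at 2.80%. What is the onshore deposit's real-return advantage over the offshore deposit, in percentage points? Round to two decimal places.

The onshore deposit real return: 1.082/1.015 − 1 = 6.601%.
The offshore deposit real return: 1.111/1.0280 − 1 = 8.074%.
Difference: 6.601 − 8.074 = -1.473 pp.

-1.47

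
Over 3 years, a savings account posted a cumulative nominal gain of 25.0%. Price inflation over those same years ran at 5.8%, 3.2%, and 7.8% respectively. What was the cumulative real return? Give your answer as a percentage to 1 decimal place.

Cumulative inflation factor: 1.058 × 1.032 × 1.078 ≈ 1.17702.
Nominal growth factor: 1.25000. Real growth factor = 1.25000 / 1.17702 ≈ 1.06200.
Total real return ≈ 6.2003%.

6.2%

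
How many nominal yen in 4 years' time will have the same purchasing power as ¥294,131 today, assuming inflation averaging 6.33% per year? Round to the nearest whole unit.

Cumulative price-level factor: (1+6.33%)^4 ≈ 1.2782719397.
The nominal amount required is ¥294,131 scaled up by that factor.

¥375,979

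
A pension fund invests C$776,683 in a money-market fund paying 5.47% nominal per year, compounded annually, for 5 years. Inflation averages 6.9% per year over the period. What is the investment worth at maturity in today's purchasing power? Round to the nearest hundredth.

C$726,105.96

Nominal value at maturity: C$776,683 × (1 + 5.47%)^5 ≈ C$1,013,651.18.
Price-level factor over 5 years: (1 + 6.9%)^5 ≈ 1.3960099896.
The maturity value deflated by that factor is the answer in today's purchasing power.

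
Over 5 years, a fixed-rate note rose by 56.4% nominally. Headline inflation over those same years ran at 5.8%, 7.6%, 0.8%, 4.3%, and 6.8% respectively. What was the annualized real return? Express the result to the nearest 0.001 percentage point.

4.118%

Cumulative inflation factor: 1.058 × 1.076 × 1.008 × 1.043 × 1.068 ≈ 1.27824.
Nominal growth factor: 1.56400. Real growth factor = 1.56400 / 1.27824 ≈ 1.22355.
Annualized: 1.22355^(1/5) − 1 ≈ 0.04118.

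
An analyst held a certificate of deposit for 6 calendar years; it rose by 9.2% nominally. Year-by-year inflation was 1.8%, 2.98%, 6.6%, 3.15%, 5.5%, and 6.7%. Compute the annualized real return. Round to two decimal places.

-2.83%

Cumulative inflation factor: 1.018 × 1.0298 × 1.066 × 1.0315 × 1.055 × 1.067 ≈ 1.29761.
Nominal growth factor: 1.09200. Real growth factor = 1.09200 / 1.29761 ≈ 0.84155.
Annualized: 0.84155^(1/6) − 1 ≈ -0.02834.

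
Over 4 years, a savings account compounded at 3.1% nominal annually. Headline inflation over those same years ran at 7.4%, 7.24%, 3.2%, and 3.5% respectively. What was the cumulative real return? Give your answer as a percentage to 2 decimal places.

Cumulative inflation factor: 1.074 × 1.0724 × 1.032 × 1.035 ≈ 1.23022.
Nominal growth factor: 1.12989. Real growth factor = 1.12989 / 1.23022 ≈ 0.91845.
Total real return ≈ -8.1554%.

-8.16%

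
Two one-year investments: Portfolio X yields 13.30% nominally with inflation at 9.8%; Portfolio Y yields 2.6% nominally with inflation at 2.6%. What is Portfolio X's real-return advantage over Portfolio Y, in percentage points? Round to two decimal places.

Portfolio X real return: 1.1330/1.098 − 1 = 3.188%.
Portfolio Y real return: 1.026/1.026 − 1 = 0.000%.
Difference: 3.188 − 0.000 = 3.188 pp.

3.19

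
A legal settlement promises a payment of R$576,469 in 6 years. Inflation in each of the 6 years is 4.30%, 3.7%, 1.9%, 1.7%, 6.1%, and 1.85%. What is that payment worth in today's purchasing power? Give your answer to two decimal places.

R$475,928.09

Price-level factor over 6 years: 1.0430 × 1.037 × 1.019 × 1.017 × 1.061 × 1.0185 ≈ 1.2112523119.
Purchasing power today: R$576,469 divided by that factor.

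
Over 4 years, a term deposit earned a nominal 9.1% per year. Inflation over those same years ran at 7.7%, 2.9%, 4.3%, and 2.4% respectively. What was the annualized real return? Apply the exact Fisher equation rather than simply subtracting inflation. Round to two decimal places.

Cumulative inflation factor: 1.077 × 1.029 × 1.043 × 1.024 ≈ 1.18363.
Nominal growth factor: 1.41677. Real growth factor = 1.41677 / 1.18363 ≈ 1.19697.
Annualized: 1.19697^(1/4) − 1 ≈ 0.04597.

4.60%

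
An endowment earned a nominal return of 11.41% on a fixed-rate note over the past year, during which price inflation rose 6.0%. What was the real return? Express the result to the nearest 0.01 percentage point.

5.10%

Real return via the Fisher equation: (1 + 11.41%)/(1 + 6.0%) − 1 = 1.1141/1.060 − 1 ≈ 0.05104.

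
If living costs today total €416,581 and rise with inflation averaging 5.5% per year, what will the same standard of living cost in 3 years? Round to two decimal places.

€489,166.65

Cumulative price-level factor: (1+5.5%)^3 = 1.174241375.
The nominal amount required is €416,581 scaled up by that factor.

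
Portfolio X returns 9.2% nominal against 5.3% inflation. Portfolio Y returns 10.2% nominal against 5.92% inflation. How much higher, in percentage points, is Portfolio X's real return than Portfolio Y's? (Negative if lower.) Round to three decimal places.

-0.337

Portfolio X real return: 1.092/1.053 − 1 = 3.7037%.
Portfolio Y real return: 1.102/1.0592 − 1 = 4.0408%.
Difference: 3.7037 − 4.0408 = -0.3371 pp.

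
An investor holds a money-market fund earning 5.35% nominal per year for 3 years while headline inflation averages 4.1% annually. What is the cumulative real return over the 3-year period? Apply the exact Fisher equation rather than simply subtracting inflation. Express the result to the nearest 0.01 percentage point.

The annual real rate is (1+5.35%)/(1+4.1%) − 1 = 1.2008%.
Compounded over 3 years: (1 + 0.012008)^3 − 1 ≈ 0.03646.

3.65%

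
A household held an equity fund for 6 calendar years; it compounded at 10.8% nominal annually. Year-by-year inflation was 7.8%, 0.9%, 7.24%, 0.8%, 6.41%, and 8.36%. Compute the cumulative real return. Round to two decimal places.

36.48%

Cumulative inflation factor: 1.078 × 1.009 × 1.0724 × 1.008 × 1.0641 × 1.0836 ≈ 1.35575.
Nominal growth factor: 1.85028. Real growth factor = 1.85028 / 1.35575 ≈ 1.36477.
Total real return ≈ 36.4771%.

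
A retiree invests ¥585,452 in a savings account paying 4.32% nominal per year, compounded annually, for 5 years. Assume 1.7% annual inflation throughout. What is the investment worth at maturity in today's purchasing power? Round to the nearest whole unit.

Nominal value at maturity: ¥585,452 × (1 + 4.32%)^5 ≈ ¥723,318.
Price-level factor over 5 years: (1 + 1.7%)^5 ≈ 1.0879395490.
The maturity value deflated by that factor is the answer in today's purchasing power.

¥664,851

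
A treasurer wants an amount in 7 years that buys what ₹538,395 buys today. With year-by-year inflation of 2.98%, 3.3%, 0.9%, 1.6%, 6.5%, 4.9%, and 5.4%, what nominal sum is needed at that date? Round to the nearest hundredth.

₹691,360.89

Cumulative price-level factor: 1.0298 × 1.033 × 1.009 × 1.016 × 1.065 × 1.049 × 1.054 ≈ 1.2841146185.
The nominal amount required is ₹538,395 scaled up by that factor.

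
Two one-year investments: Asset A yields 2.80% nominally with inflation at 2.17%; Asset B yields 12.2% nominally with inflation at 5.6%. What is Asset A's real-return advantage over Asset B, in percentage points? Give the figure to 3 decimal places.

Asset A real return: 1.0280/1.0217 − 1 = 0.6166%.
Asset B real return: 1.122/1.056 − 1 = 6.2500%.
Difference: 0.6166 − 6.2500 = -5.6334 pp.

-5.633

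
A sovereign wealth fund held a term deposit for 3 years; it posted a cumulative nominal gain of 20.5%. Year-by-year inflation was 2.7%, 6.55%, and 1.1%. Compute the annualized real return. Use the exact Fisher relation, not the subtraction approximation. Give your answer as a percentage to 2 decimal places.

2.89%

Cumulative inflation factor: 1.027 × 1.0655 × 1.011 ≈ 1.10631.
Nominal growth factor: 1.20500. Real growth factor = 1.20500 / 1.10631 ≈ 1.08921.
Annualized: 1.08921^(1/3) − 1 ≈ 0.02889.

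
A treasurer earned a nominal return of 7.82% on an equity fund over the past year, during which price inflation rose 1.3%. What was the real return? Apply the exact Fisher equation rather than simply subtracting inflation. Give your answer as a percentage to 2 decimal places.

6.44%

Real return via the Fisher equation: (1 + 7.82%)/(1 + 1.3%) − 1 = 1.0782/1.013 − 1 ≈ 0.06436.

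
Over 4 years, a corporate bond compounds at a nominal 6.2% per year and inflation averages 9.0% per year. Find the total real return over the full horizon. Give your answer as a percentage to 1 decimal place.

-9.9%

The annual real rate is (1+6.2%)/(1+9.0%) − 1 = -2.5688%.
Compounded over 4 years: (1 + -0.025688)^4 − 1 ≈ -0.09886.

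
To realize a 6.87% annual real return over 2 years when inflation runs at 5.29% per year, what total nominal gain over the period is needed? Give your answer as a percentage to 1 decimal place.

26.6%

Required annual nominal rate: (1+6.87%)(1+5.29%) − 1 = 12.523423%.
Cumulative over 2 years: (1 + 0.12523423)^2 − 1 ≈ 0.26615.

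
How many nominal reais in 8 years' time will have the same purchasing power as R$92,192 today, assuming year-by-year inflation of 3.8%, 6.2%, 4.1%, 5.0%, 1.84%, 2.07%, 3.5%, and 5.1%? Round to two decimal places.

Cumulative price-level factor: 1.038 × 1.062 × 1.041 × 1.050 × 1.0184 × 1.0207 × 1.035 × 1.051 ≈ 1.3624528135.
The nominal amount required is R$92,192 scaled up by that factor.

R$125,607.25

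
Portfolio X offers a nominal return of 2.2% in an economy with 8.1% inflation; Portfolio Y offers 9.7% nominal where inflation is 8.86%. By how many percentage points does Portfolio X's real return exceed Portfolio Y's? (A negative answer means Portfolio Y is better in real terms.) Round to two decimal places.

Portfolio X real return: 1.022/1.081 − 1 = -5.458%.
Portfolio Y real return: 1.097/1.0886 − 1 = 0.772%.
Difference: -5.458 − 0.772 = -6.230 pp.

-6.23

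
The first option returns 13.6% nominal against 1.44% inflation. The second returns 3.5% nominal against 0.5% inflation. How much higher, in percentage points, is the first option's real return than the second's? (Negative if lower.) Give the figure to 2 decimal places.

The first option real return: 1.136/1.0144 − 1 = 11.987%.
The second real return: 1.035/1.005 − 1 = 2.985%.
Difference: 11.987 − 2.985 = 9.002 pp.

9.00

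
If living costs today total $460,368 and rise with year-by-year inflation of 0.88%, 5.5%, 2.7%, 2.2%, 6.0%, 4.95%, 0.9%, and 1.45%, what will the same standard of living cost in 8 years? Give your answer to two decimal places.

Cumulative price-level factor: 1.0088 × 1.055 × 1.027 × 1.022 × 1.060 × 1.0495 × 1.009 × 1.0145 ≈ 1.2720682071.
The nominal amount required is $460,368 scaled up by that factor.

$585,619.50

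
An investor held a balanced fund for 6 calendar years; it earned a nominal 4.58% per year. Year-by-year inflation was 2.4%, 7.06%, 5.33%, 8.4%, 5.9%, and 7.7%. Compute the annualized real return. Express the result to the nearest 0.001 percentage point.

Cumulative inflation factor: 1.024 × 1.0706 × 1.0533 × 1.084 × 1.059 × 1.077 ≈ 1.42764.
Nominal growth factor: 1.30825. Real growth factor = 1.30825 / 1.42764 ≈ 0.91637.
Annualized: 0.91637^(1/6) − 1 ≈ -0.01445.

-1.445%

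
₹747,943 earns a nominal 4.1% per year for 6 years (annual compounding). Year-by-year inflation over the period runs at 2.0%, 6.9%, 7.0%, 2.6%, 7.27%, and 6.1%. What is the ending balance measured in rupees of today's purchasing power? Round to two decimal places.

₹698,666.95

Nominal value at maturity: ₹747,943 × (1 + 4.1%)^6 ≈ ₹951,859.57.
Price-level factor over 6 years: 1.020 × 1.069 × 1.070 × 1.026 × 1.0727 × 1.061 ≈ 1.3623938671.
The maturity value deflated by that factor is the answer in today's purchasing power.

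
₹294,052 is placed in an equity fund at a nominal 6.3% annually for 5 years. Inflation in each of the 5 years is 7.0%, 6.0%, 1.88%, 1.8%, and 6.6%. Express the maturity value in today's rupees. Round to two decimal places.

₹318,278.20

Nominal value at maturity: ₹294,052 × (1 + 6.3%)^5 ≈ ₹399,108.02.
Price-level factor over 5 years: 1.070 × 1.060 × 1.0188 × 1.018 × 1.066 ≈ 1.2539596499.
Dividing the nominal maturity value by the price-level factor gives the value in today's money.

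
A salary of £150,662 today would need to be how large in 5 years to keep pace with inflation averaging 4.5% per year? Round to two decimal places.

£187,752.26

Cumulative price-level factor: (1+4.5%)^5 ≈ 1.2461819377.
Multiplying £150,662 by the price-level factor gives the future nominal sum.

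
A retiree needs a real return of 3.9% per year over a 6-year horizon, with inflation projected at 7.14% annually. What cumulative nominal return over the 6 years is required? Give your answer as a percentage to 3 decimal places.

Required annual nominal rate: (1+3.9%)(1+7.14%) − 1 = 11.31846%.
Cumulative over 6 years: (1 + 0.1131846)^6 − 1 ≈ 0.90284.

90.284%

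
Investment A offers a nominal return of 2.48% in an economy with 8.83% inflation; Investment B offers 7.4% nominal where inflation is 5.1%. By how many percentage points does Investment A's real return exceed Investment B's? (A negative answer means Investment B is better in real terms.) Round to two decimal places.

-8.02

Investment A real return: 1.0248/1.0883 − 1 = -5.835%.
Investment B real return: 1.074/1.051 − 1 = 2.188%.
Difference: -5.835 − 2.188 = -8.023 pp.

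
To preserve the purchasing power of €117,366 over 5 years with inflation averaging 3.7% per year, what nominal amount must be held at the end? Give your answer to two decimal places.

Cumulative price-level factor: (1+3.7%)^5 ≈ 1.1992059701.
Multiplying €117,366 by the price-level factor gives the future nominal sum.

€140,746.01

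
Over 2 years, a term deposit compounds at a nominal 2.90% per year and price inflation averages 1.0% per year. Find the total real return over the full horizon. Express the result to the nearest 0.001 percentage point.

The annual real rate is (1+2.90%)/(1+1.0%) − 1 = 1.8812%.
Compounded over 2 years: (1 + 0.018812)^2 − 1 ≈ 0.03798.

3.798%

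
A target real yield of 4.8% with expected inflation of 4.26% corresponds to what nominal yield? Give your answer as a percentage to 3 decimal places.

9.264%

By the Fisher equation, 1 + r_nom = (1 + 4.8%)(1 + 4.26%) = 1.048 × 1.0426 = 1.0926448.
So r_nom = 9.26448%.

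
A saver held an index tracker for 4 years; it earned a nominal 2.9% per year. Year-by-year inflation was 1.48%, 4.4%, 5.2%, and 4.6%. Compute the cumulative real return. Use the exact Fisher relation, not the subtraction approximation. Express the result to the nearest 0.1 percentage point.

Cumulative inflation factor: 1.0148 × 1.044 × 1.052 × 1.046 ≈ 1.16581.
Nominal growth factor: 1.12114. Real growth factor = 1.12114 / 1.16581 ≈ 0.96169.
Total real return ≈ -3.8314%.

-3.8%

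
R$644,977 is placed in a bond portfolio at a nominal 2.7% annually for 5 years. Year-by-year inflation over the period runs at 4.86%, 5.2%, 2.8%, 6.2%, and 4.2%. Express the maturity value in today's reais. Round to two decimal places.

Nominal value at maturity: R$644,977 × (1 + 2.7%)^5 ≈ R$736,879.45.
Price-level factor over 5 years: 1.0486 × 1.052 × 1.028 × 1.062 × 1.042 ≈ 1.2549052712.
Dividing the nominal maturity value by the price-level factor gives the value in today's money.

R$587,199.26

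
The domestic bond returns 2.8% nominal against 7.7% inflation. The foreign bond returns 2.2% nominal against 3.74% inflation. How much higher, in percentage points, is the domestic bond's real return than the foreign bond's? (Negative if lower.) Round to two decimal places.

-3.07

The domestic bond real return: 1.028/1.077 − 1 = -4.550%.
The foreign bond real return: 1.022/1.0374 − 1 = -1.484%.
Difference: -4.550 − (-1.484) = -3.066 pp.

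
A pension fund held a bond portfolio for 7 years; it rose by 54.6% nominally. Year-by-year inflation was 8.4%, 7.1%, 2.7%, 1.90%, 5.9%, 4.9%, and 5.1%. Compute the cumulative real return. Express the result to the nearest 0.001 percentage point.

8.986%

Cumulative inflation factor: 1.084 × 1.071 × 1.027 × 1.0190 × 1.059 × 1.049 × 1.051 ≈ 1.41853.
Nominal growth factor: 1.54600. Real growth factor = 1.54600 / 1.41853 ≈ 1.08986.
Total real return ≈ 8.9863%.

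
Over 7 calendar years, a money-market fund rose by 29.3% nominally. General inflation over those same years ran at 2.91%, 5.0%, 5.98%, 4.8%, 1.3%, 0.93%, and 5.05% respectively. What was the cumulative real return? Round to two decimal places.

Cumulative inflation factor: 1.0291 × 1.050 × 1.0598 × 1.048 × 1.013 × 1.0093 × 1.0505 ≈ 1.28901.
Nominal growth factor: 1.29300. Real growth factor = 1.29300 / 1.28901 ≈ 1.00309.
Total real return ≈ 0.3092%.

0.31%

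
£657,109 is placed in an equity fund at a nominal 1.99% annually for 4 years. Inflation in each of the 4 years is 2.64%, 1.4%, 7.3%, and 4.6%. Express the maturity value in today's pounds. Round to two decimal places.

Nominal value at maturity: £657,109 × (1 + 1.99%)^4 ≈ £710,997.02.
Price-level factor over 4 years: 1.0264 × 1.014 × 1.073 × 1.046 ≈ 1.1681160867.
Dividing the nominal maturity value by the price-level factor gives the value in today's money.

£608,669.83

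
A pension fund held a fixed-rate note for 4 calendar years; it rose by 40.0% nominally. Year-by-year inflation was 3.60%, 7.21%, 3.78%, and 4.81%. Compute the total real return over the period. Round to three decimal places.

Cumulative inflation factor: 1.0360 × 1.0721 × 1.0378 × 1.0481 ≈ 1.20812.
Nominal growth factor: 1.40000. Real growth factor = 1.40000 / 1.20812 ≈ 1.15882.
Total real return ≈ 15.8822%.

15.882%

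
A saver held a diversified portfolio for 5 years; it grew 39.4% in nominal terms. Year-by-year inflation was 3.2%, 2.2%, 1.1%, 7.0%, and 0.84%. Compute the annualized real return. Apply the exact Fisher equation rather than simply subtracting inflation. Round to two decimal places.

3.91%

Cumulative inflation factor: 1.032 × 1.022 × 1.011 × 1.070 × 1.0084 ≈ 1.15053.
Nominal growth factor: 1.39400. Real growth factor = 1.39400 / 1.15053 ≈ 1.21161.
Annualized: 1.21161^(1/5) − 1 ≈ 0.03914.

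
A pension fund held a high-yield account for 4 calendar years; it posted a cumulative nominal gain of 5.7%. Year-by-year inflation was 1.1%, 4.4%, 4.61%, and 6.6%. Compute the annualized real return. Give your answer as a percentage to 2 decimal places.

-2.65%

Cumulative inflation factor: 1.011 × 1.044 × 1.0461 × 1.066 ≈ 1.17702.
Nominal growth factor: 1.05700. Real growth factor = 1.05700 / 1.17702 ≈ 0.89803.
Annualized: 0.89803^(1/4) − 1 ≈ -0.02653.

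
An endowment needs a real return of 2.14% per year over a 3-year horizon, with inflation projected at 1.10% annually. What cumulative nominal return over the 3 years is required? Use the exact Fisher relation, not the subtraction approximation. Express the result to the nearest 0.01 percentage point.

Required annual nominal rate: (1+2.14%)(1+1.10%) − 1 = 3.26354%.
Cumulative over 3 years: (1 + 0.0326354)^3 − 1 ≈ 0.10114.

10.11%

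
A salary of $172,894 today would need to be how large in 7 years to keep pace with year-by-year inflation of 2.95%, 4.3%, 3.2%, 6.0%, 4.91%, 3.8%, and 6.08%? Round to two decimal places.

$234,597.78

Cumulative price-level factor: 1.0295 × 1.043 × 1.032 × 1.060 × 1.0491 × 1.038 × 1.0608 ≈ 1.3568879121.
Multiplying $172,894 by the price-level factor gives the future nominal sum.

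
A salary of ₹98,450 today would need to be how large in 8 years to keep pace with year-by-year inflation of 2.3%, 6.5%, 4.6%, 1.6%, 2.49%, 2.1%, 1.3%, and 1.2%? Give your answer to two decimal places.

Cumulative price-level factor: 1.023 × 1.065 × 1.046 × 1.016 × 1.0249 × 1.021 × 1.013 × 1.012 ≈ 1.2420750186.
Multiplying ₹98,450 by the price-level factor gives the future nominal sum.

₹122,282.29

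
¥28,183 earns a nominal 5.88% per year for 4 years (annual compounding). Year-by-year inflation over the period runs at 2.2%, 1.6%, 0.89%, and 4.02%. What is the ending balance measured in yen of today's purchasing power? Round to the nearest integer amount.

Nominal value at maturity: ¥28,183 × (1 + 5.88%)^4 ≈ ¥35,420.
Price-level factor over 4 years: 1.022 × 1.016 × 1.0089 × 1.0402 ≈ 1.0897065848.
The maturity value deflated by that factor is the answer in today's purchasing power.

¥32,504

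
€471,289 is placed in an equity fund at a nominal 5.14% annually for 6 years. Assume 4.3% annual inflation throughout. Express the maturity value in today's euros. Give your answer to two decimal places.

€494,526.18

Nominal value at maturity: €471,289 × (1 + 5.14%)^6 ≈ €636,641.78.
Price-level factor over 6 years: (1 + 4.3%)^6 ≈ 1.2873773104.
The maturity value deflated by that factor is the answer in today's purchasing power.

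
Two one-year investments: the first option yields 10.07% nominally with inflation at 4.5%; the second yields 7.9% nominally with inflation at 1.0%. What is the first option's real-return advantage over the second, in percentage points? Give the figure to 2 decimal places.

-1.50

The first option real return: 1.1007/1.045 − 1 = 5.330%.
The second real return: 1.079/1.010 − 1 = 6.832%.
Difference: 5.330 − 6.832 = -1.502 pp.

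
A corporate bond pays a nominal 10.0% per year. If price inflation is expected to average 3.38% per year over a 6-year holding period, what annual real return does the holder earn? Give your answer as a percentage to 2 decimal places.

With constant rates the annual real return is the same each year: (1+10.0%)/(1+3.38%) − 1 = 0.06404.

6.40%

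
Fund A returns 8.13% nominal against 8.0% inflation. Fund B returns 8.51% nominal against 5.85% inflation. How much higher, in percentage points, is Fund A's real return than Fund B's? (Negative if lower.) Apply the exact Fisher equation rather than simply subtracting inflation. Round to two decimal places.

-2.39

Fund A real return: 1.0813/1.080 − 1 = 0.120%.
Fund B real return: 1.0851/1.0585 − 1 = 2.513%.
Difference: 0.120 − 2.513 = -2.393 pp.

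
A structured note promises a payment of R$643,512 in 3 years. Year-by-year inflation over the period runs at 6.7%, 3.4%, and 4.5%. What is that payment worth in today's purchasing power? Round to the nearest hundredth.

R$558,155.75

Price-level factor over 3 years: 1.067 × 1.034 × 1.045 = 1.15292551.
Purchasing power today: R$643,512 divided by that factor.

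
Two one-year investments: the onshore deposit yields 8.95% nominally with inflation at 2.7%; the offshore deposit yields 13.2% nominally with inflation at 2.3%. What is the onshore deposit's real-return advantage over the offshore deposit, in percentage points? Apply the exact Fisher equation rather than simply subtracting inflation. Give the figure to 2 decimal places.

The onshore deposit real return: 1.0895/1.027 − 1 = 6.086%.
The offshore deposit real return: 1.132/1.023 − 1 = 10.655%.
Difference: 6.086 − 10.655 = -4.569 pp.

-4.57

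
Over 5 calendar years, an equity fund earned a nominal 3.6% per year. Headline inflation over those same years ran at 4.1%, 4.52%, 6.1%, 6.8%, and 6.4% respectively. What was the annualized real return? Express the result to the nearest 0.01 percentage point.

Cumulative inflation factor: 1.041 × 1.0452 × 1.061 × 1.068 × 1.064 ≈ 1.31183.
Nominal growth factor: 1.19344. Real growth factor = 1.19344 / 1.31183 ≈ 0.90975.
Annualized: 0.90975^(1/5) − 1 ≈ -0.01874.

-1.87%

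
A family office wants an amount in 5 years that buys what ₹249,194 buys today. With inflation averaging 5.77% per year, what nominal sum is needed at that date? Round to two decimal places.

₹329,875.53

Cumulative price-level factor: (1+5.77%)^5 ≈ 1.3237699607.
The nominal amount required is ₹249,194 scaled up by that factor.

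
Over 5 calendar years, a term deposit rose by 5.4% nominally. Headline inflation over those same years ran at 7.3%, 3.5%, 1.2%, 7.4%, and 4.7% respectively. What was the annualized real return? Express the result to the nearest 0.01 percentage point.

-3.57%

Cumulative inflation factor: 1.073 × 1.035 × 1.012 × 1.074 × 1.047 ≈ 1.26378.
Nominal growth factor: 1.05400. Real growth factor = 1.05400 / 1.26378 ≈ 0.83401.
Annualized: 0.83401^(1/5) − 1 ≈ -0.03565.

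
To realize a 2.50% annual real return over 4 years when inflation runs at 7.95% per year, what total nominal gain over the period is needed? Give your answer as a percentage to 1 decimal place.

49.9%

Required annual nominal rate: (1+2.50%)(1+7.95%) − 1 = 10.64875%.
Cumulative over 4 years: (1 + 0.1064875)^4 − 1 ≈ 0.49895.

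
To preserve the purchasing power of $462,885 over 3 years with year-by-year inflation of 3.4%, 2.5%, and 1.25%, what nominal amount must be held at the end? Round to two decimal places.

$496,721.03

Cumulative price-level factor: 1.034 × 1.025 × 1.0125 = 1.073098125.
Multiplying $462,885 by the price-level factor gives the future nominal sum.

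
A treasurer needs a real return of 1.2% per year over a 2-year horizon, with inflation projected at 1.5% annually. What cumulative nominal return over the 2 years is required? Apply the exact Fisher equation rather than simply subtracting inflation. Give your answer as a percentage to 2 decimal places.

Required annual nominal rate: (1+1.2%)(1+1.5%) − 1 = 2.718%.
Cumulative over 2 years: (1 + 0.02718)^2 − 1 ≈ 0.05510.

5.51%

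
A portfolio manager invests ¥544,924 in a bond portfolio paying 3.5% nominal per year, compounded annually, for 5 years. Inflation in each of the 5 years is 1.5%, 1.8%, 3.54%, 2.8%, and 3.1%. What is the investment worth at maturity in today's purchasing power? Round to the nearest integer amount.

¥570,774

Nominal value at maturity: ¥544,924 × (1 + 3.5%)^5 ≈ ¥647,199.
Price-level factor over 5 years: 1.015 × 1.018 × 1.0354 × 1.028 × 1.031 ≈ 1.1338974036.
Dividing the nominal maturity value by the price-level factor gives the value in today's money.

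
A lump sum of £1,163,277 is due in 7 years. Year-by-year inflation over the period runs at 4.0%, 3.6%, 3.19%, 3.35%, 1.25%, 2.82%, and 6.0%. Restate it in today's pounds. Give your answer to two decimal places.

£917,409.97

Price-level factor over 7 years: 1.040 × 1.036 × 1.0319 × 1.0335 × 1.0125 × 1.0282 × 1.060 ≈ 1.2680012591.
Purchasing power today: £1,163,277 divided by that factor.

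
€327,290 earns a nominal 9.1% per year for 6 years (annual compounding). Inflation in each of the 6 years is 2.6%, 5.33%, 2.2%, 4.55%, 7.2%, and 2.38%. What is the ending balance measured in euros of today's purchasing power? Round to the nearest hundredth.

€435,508.82

Nominal value at maturity: €327,290 × (1 + 9.1%)^6 ≈ €551,926.49.
Price-level factor over 6 years: 1.026 × 1.0533 × 1.022 × 1.0455 × 1.072 × 1.0238 ≈ 1.2673141632.
The maturity value deflated by that factor is the answer in today's purchasing power.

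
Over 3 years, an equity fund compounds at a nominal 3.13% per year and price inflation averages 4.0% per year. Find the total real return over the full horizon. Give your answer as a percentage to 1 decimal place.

-2.5%

The annual real rate is (1+3.13%)/(1+4.0%) − 1 = -0.8365%.
Compounded over 3 years: (1 + -0.008365)^3 − 1 ≈ -0.02489.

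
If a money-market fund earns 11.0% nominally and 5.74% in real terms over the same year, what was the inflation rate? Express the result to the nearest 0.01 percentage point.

From (1+r_nom) = (1+r_real)(1+π), we get 1+π = (1 + 11.0%)/(1 + 5.74%) = 1.110/1.0574 ≈ 1.04974.
So π ≈ 4.9745%.

4.97%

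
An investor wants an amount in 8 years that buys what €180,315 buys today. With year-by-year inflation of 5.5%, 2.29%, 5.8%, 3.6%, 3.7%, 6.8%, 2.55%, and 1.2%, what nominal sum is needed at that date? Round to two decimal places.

€245,148.42

Cumulative price-level factor: 1.055 × 1.0229 × 1.058 × 1.036 × 1.037 × 1.068 × 1.0255 × 1.012 ≈ 1.3595564595.
The nominal amount required is €180,315 scaled up by that factor.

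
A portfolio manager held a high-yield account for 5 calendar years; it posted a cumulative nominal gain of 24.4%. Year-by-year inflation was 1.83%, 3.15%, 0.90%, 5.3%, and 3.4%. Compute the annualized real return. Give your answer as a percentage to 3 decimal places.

1.514%

Cumulative inflation factor: 1.0183 × 1.0315 × 1.0090 × 1.053 × 1.034 ≈ 1.15394.
Nominal growth factor: 1.24400. Real growth factor = 1.24400 / 1.15394 ≈ 1.07804.
Annualized: 1.07804^(1/5) − 1 ≈ 0.01514.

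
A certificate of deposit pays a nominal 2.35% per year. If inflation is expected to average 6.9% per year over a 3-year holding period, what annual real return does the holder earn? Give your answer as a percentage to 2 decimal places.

-4.26%

With constant rates the annual real return is the same each year: (1+2.35%)/(1+6.9%) − 1 = -0.04256.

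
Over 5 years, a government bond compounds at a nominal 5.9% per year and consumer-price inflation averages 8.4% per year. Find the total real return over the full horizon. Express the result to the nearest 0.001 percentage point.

The annual real rate is (1+5.9%)/(1+8.4%) − 1 = -2.3063%.
Compounded over 5 years: (1 + -0.023063)^5 − 1 ≈ -0.11012.

-11.012%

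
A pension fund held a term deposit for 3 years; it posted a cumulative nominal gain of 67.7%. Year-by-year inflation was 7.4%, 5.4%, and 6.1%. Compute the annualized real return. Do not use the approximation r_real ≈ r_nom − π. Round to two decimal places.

Cumulative inflation factor: 1.074 × 1.054 × 1.061 ≈ 1.20105.
Nominal growth factor: 1.67700. Real growth factor = 1.67700 / 1.20105 ≈ 1.39628.
Annualized: 1.39628^(1/3) − 1 ≈ 0.11770.

11.77%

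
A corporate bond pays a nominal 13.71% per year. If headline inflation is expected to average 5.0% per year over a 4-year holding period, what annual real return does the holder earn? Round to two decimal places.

8.30%

With constant rates the annual real return is the same each year: (1+13.71%)/(1+5.0%) − 1 = 0.08295.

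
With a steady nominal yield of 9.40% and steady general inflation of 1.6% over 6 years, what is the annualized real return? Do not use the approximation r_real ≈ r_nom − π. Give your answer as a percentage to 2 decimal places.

7.68%

With constant rates the annual real return is the same each year: (1+9.40%)/(1+1.6%) − 1 = 0.07677.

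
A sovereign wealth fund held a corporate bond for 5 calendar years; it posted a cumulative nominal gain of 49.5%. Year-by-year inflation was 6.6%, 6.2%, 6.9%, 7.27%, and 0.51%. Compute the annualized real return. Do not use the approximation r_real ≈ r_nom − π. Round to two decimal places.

Cumulative inflation factor: 1.066 × 1.062 × 1.069 × 1.0727 × 1.0051 ≈ 1.30481.
Nominal growth factor: 1.49500. Real growth factor = 1.49500 / 1.30481 ≈ 1.14576.
Annualized: 1.14576^(1/5) − 1 ≈ 0.02759.

2.76%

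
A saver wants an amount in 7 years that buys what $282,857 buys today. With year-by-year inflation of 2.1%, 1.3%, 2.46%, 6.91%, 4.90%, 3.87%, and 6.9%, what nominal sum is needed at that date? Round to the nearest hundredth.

Cumulative price-level factor: 1.021 × 1.013 × 1.0246 × 1.0691 × 1.0490 × 1.0387 × 1.069 ≈ 1.3196270024.
The nominal amount required is $282,857 scaled up by that factor.

$373,265.74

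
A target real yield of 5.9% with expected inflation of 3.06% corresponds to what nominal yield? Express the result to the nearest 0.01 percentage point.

By the Fisher equation, 1 + r_nom = (1 + 5.9%)(1 + 3.06%) = 1.059 × 1.0306 = 1.0914054.
So r_nom = 9.14054%.

9.14%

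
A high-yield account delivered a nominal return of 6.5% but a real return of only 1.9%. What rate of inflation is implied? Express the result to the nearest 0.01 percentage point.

4.51%

From (1+r_nom) = (1+r_real)(1+π), we get 1+π = (1 + 6.5%)/(1 + 1.9%) = 1.065/1.019 ≈ 1.04514.
So π ≈ 4.5142%.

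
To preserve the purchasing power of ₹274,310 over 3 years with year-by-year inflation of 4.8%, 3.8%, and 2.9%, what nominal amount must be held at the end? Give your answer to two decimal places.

₹307,054.63

Cumulative price-level factor: 1.048 × 1.038 × 1.029 = 1.119370896.
Multiplying ₹274,310 by the price-level factor gives the future nominal sum.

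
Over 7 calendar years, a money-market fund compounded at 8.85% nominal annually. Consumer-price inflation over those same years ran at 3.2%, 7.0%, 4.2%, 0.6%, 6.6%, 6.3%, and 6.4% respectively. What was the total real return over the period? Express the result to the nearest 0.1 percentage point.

Cumulative inflation factor: 1.032 × 1.070 × 1.042 × 1.006 × 1.066 × 1.063 × 1.064 ≈ 1.39560.
Nominal growth factor: 1.81050. Real growth factor = 1.81050 / 1.39560 ≈ 1.29729.
Total real return ≈ 29.7292%.

29.7%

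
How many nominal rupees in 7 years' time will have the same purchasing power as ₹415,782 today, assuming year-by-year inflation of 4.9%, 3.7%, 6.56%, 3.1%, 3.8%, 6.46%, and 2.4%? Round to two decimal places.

Cumulative price-level factor: 1.049 × 1.037 × 1.0656 × 1.031 × 1.038 × 1.0646 × 1.024 ≈ 1.3523555687.
Multiplying ₹415,782 by the price-level factor gives the future nominal sum.

₹562,285.10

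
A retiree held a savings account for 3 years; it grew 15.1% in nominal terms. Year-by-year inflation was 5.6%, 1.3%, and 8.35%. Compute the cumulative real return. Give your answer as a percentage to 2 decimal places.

Cumulative inflation factor: 1.056 × 1.013 × 1.0835 ≈ 1.15905.
Nominal growth factor: 1.15100. Real growth factor = 1.15100 / 1.15905 ≈ 0.99305.
Total real return ≈ -0.6946%.

-0.69%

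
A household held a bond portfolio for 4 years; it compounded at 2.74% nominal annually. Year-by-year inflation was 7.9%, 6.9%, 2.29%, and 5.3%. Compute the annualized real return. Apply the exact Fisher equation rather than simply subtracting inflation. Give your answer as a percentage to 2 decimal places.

-2.69%

Cumulative inflation factor: 1.079 × 1.069 × 1.0229 × 1.053 ≈ 1.24240.
Nominal growth factor: 1.11419. Real growth factor = 1.11419 / 1.24240 ≈ 0.89680.
Annualized: 0.89680^(1/4) − 1 ≈ -0.02686.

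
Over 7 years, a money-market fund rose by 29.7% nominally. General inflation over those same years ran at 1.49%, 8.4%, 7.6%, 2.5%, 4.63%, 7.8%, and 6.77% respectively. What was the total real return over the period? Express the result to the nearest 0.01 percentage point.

-11.24%

Cumulative inflation factor: 1.0149 × 1.084 × 1.076 × 1.025 × 1.0463 × 1.078 × 1.0677 ≈ 1.46121.
Nominal growth factor: 1.29700. Real growth factor = 1.29700 / 1.46121 ≈ 0.88762.
Total real return ≈ -11.2380%.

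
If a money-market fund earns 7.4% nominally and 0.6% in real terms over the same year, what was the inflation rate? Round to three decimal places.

6.759%

From (1+r_nom) = (1+r_real)(1+π), we get 1+π = (1 + 7.4%)/(1 + 0.6%) = 1.074/1.006 ≈ 1.06759.
So π ≈ 6.7594%.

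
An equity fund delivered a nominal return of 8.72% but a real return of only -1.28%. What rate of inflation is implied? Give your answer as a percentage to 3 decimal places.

From (1+r_nom) = (1+r_real)(1+π), we get 1+π = (1 + 8.72%)/(1 − 1.28%) = 1.0872/0.9872 ≈ 1.10130.
So π ≈ 10.1297%.

10.130%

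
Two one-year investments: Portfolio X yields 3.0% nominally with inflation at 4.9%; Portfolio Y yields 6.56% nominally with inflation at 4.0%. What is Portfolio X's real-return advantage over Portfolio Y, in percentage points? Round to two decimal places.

-4.27

Portfolio X real return: 1.030/1.049 − 1 = -1.811%.
Portfolio Y real return: 1.0656/1.040 − 1 = 2.462%.
Difference: -1.811 − 2.462 = -4.273 pp.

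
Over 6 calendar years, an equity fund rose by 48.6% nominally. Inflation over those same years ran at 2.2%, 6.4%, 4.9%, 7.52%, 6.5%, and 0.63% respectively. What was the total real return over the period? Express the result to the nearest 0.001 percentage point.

13.054%

Cumulative inflation factor: 1.022 × 1.064 × 1.049 × 1.0752 × 1.065 × 1.0063 ≈ 1.31442.
Nominal growth factor: 1.48600. Real growth factor = 1.48600 / 1.31442 ≈ 1.13054.
Total real return ≈ 13.0536%.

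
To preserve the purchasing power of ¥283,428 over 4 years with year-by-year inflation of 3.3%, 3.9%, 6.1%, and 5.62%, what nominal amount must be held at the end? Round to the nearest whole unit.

¥340,895

Cumulative price-level factor: 1.033 × 1.039 × 1.061 × 1.0562 ≈ 1.2027556789.
Multiplying ¥283,428 by the price-level factor gives the future nominal sum.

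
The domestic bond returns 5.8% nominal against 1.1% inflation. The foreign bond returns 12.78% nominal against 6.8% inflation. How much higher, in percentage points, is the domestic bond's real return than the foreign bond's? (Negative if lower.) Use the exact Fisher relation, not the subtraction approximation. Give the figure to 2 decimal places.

-0.95

The domestic bond real return: 1.058/1.011 − 1 = 4.649%.
The foreign bond real return: 1.1278/1.068 − 1 = 5.599%.
Difference: 4.649 − 5.599 = -0.950 pp.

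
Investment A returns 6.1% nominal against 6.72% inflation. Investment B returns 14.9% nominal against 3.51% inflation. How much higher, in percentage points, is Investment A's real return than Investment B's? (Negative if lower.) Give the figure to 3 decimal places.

Investment A real return: 1.061/1.0672 − 1 = -0.5810%.
Investment B real return: 1.149/1.0351 − 1 = 11.0038%.
Difference: -0.5810 − 11.0038 = -11.5848 pp.

-11.585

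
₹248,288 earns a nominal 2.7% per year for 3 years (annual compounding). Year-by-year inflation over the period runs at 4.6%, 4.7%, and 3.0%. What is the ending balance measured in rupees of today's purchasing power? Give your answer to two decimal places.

Nominal value at maturity: ₹248,288 × (1 + 2.7%)^3 ≈ ₹268,947.22.
Price-level factor over 3 years: 1.046 × 1.047 × 1.030 = 1.12801686.
Dividing the nominal maturity value by the price-level factor gives the value in today's money.

₹238,424.82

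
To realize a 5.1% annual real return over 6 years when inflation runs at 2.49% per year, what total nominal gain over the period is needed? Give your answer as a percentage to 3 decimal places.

56.209%

Required annual nominal rate: (1+5.1%)(1+2.49%) − 1 = 7.71699%.
Cumulative over 6 years: (1 + 0.0771699)^6 − 1 ≈ 0.56209.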